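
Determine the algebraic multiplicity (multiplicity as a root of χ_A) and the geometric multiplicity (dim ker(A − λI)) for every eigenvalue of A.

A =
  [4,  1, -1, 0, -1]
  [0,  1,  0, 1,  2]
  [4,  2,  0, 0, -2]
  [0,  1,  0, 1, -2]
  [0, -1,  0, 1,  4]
λ = 2: alg = 5, geom = 3

Step 1 — factor the characteristic polynomial to read off the algebraic multiplicities:
  χ_A(x) = (x - 2)^5

Step 2 — compute geometric multiplicities via the rank-nullity identity g(λ) = n − rank(A − λI):
  rank(A − (2)·I) = 2, so dim ker(A − (2)·I) = n − 2 = 3

Summary:
  λ = 2: algebraic multiplicity = 5, geometric multiplicity = 3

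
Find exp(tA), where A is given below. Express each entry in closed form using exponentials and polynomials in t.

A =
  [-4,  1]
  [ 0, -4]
e^{tA} =
  [exp(-4*t), t*exp(-4*t)]
  [0, exp(-4*t)]

Strategy: write A = P · J · P⁻¹ where J is a Jordan canonical form, so e^{tA} = P · e^{tJ} · P⁻¹, and e^{tJ} can be computed block-by-block.

A has Jordan form
J =
  [-4,  1]
  [ 0, -4]
(up to reordering of blocks).

Per-block formulas:
  For a 2×2 Jordan block J_2(-4): exp(t · J_2(-4)) = e^(-4t)·(I + t·N), where N is the 2×2 nilpotent shift.

After assembling e^{tJ} and conjugating by P, we get:

e^{tA} =
  [exp(-4*t), t*exp(-4*t)]
  [0, exp(-4*t)]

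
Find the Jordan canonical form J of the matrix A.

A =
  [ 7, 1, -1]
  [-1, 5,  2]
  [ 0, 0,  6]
J_3(6)

The characteristic polynomial is
  det(x·I − A) = x^3 - 18*x^2 + 108*x - 216 = (x - 6)^3

Eigenvalues and multiplicities (the geometric multiplicity of λ is n − rank(A − λI), which equals the number of Jordan blocks for λ):
  λ = 6: algebraic multiplicity = 3, geometric multiplicity = 1

Determining the block sizes for each eigenvalue:
  λ = 6: one block (gm = 1), so the single block has size am = 3 → block sizes [3]

Assembling the blocks gives a Jordan form
J =
  [6, 1, 0]
  [0, 6, 1]
  [0, 0, 6]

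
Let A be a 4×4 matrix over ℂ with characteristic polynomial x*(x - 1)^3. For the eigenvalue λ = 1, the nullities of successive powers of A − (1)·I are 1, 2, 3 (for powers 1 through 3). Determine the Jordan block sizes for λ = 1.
Block sizes for λ = 1: [3]

From the dimensions of kernels of powers, the number of Jordan blocks of size at least j is d_j − d_{j−1} where d_j = dim ker(N^j) (with d_0 = 0). Computing the differences gives [1, 1, 1].
The number of blocks of size exactly k is (#blocks of size ≥ k) − (#blocks of size ≥ k + 1), so the partition is: 1 block(s) of size 3.
In nonincreasing order the block sizes are [3].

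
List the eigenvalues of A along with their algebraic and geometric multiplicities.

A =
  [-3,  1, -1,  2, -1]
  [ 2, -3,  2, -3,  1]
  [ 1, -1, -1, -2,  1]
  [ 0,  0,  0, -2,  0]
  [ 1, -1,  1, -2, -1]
λ = -2: alg = 5, geom = 3

Step 1 — factor the characteristic polynomial to read off the algebraic multiplicities:
  χ_A(x) = (x + 2)^5

Step 2 — compute geometric multiplicities via the rank-nullity identity g(λ) = n − rank(A − λI):
  rank(A − (-2)·I) = 2, so dim ker(A − (-2)·I) = n − 2 = 3

Summary:
  λ = -2: algebraic multiplicity = 5, geometric multiplicity = 3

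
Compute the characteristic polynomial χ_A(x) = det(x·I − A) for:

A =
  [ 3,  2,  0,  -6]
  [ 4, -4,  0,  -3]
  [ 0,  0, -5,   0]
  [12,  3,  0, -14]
x^4 + 20*x^3 + 150*x^2 + 500*x + 625

Expanding det(x·I − A) (e.g. by cofactor expansion or by noting that A is similar to its Jordan form J, which has the same characteristic polynomial as A) gives
  χ_A(x) = x^4 + 20*x^3 + 150*x^2 + 500*x + 625
which factors as (x + 5)^4. The eigenvalues (with algebraic multiplicities) are λ = -5 with multiplicity 4.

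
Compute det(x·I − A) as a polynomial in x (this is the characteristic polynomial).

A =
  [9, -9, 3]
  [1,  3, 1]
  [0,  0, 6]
x^3 - 18*x^2 + 108*x - 216

Expanding det(x·I − A) (e.g. by cofactor expansion or by noting that A is similar to its Jordan form J, which has the same characteristic polynomial as A) gives
  χ_A(x) = x^3 - 18*x^2 + 108*x - 216
which factors as (x - 6)^3. The eigenvalues (with algebraic multiplicities) are λ = 6 with multiplicity 3.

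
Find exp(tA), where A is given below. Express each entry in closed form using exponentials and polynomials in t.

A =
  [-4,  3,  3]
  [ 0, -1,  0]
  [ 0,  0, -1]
e^{tA} =
  [exp(-4*t), exp(-t) - exp(-4*t), exp(-t) - exp(-4*t)]
  [0, exp(-t), 0]
  [0, 0, exp(-t)]

Strategy: write A = P · J · P⁻¹ where J is a Jordan canonical form, so e^{tA} = P · e^{tJ} · P⁻¹, and e^{tJ} can be computed block-by-block.

A has Jordan form
J =
  [-4,  0,  0]
  [ 0, -1,  0]
  [ 0,  0, -1]
(up to reordering of blocks).

Per-block formulas:
  For a 1×1 block at λ = -4: exp(t · [-4]) = [e^(-4t)].
  For a 1×1 block at λ = -1: exp(t · [-1]) = [e^(-1t)].

After assembling e^{tJ} and conjugating by P, we get:

e^{tA} =
  [exp(-4*t), exp(-t) - exp(-4*t), exp(-t) - exp(-4*t)]
  [0, exp(-t), 0]
  [0, 0, exp(-t)]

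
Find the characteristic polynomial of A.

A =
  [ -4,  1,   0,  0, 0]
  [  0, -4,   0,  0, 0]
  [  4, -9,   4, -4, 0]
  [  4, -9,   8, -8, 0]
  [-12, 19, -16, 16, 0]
x^5 + 12*x^4 + 48*x^3 + 64*x^2

Expanding det(x·I − A) (e.g. by cofactor expansion or by noting that A is similar to its Jordan form J, which has the same characteristic polynomial as A) gives
  χ_A(x) = x^5 + 12*x^4 + 48*x^3 + 64*x^2
which factors as x^2*(x + 4)^3. The eigenvalues (with algebraic multiplicities) are λ = -4 with multiplicity 3, λ = 0 with multiplicity 2.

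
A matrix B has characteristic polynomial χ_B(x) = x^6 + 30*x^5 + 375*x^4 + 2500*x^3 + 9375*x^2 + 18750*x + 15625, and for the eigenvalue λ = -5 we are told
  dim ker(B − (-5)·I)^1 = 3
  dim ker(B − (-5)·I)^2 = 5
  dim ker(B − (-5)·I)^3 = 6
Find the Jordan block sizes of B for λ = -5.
Block sizes for λ = -5: [3, 2, 1]

From the dimensions of kernels of powers, the number of Jordan blocks of size at least j is d_j − d_{j−1} where d_j = dim ker(N^j) (with d_0 = 0). Computing the differences gives [3, 2, 1].
The number of blocks of size exactly k is (#blocks of size ≥ k) − (#blocks of size ≥ k + 1), so the partition is: 1 block(s) of size 1, 1 block(s) of size 2, 1 block(s) of size 3.
In nonincreasing order the block sizes are [3, 2, 1].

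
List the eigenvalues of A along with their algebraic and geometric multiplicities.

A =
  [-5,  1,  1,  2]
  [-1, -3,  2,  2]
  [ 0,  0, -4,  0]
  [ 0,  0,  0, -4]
λ = -4: alg = 4, geom = 2

Step 1 — factor the characteristic polynomial to read off the algebraic multiplicities:
  χ_A(x) = (x + 4)^4

Step 2 — compute geometric multiplicities via the rank-nullity identity g(λ) = n − rank(A − λI):
  rank(A − (-4)·I) = 2, so dim ker(A − (-4)·I) = n − 2 = 2

Summary:
  λ = -4: algebraic multiplicity = 4, geometric multiplicity = 2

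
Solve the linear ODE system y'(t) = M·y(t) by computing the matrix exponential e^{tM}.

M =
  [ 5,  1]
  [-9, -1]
e^{tM} =
  [3*t*exp(2*t) + exp(2*t), t*exp(2*t)]
  [-9*t*exp(2*t), -3*t*exp(2*t) + exp(2*t)]

Strategy: write M = P · J · P⁻¹ where J is a Jordan canonical form, so e^{tM} = P · e^{tJ} · P⁻¹, and e^{tJ} can be computed block-by-block.

M has Jordan form
J =
  [2, 1]
  [0, 2]
(up to reordering of blocks).

Per-block formulas:
  For a 2×2 Jordan block J_2(2): exp(t · J_2(2)) = e^(2t)·(I + t·N), where N is the 2×2 nilpotent shift.

After assembling e^{tJ} and conjugating by P, we get:

e^{tM} =
  [3*t*exp(2*t) + exp(2*t), t*exp(2*t)]
  [-9*t*exp(2*t), -3*t*exp(2*t) + exp(2*t)]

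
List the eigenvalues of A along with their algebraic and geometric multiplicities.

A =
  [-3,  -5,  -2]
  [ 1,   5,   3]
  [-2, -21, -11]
λ = -3: alg = 3, geom = 1

Step 1 — factor the characteristic polynomial to read off the algebraic multiplicities:
  χ_A(x) = (x + 3)^3

Step 2 — compute geometric multiplicities via the rank-nullity identity g(λ) = n − rank(A − λI):
  rank(A − (-3)·I) = 2, so dim ker(A − (-3)·I) = n − 2 = 1

Summary:
  λ = -3: algebraic multiplicity = 3, geometric multiplicity = 1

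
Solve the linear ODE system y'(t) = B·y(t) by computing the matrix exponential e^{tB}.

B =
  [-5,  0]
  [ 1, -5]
e^{tB} =
  [exp(-5*t), 0]
  [t*exp(-5*t), exp(-5*t)]

Strategy: write B = P · J · P⁻¹ where J is a Jordan canonical form, so e^{tB} = P · e^{tJ} · P⁻¹, and e^{tJ} can be computed block-by-block.

B has Jordan form
J =
  [-5,  1]
  [ 0, -5]
(up to reordering of blocks).

Per-block formulas:
  For a 2×2 Jordan block J_2(-5): exp(t · J_2(-5)) = e^(-5t)·(I + t·N), where N is the 2×2 nilpotent shift.

After assembling e^{tJ} and conjugating by P, we get:

e^{tB} =
  [exp(-5*t), 0]
  [t*exp(-5*t), exp(-5*t)]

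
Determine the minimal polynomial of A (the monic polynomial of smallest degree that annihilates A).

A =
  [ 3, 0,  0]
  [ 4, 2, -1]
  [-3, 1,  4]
x^3 - 9*x^2 + 27*x - 27

The characteristic polynomial is χ_A(x) = (x - 3)^3, so the eigenvalues are known. The minimal polynomial is
  m_A(x) = Π_λ (x − λ)^{k_λ}
where k_λ is the size of the *largest* Jordan block for λ (equivalently, the smallest k with (A − λI)^k v = 0 for every generalised eigenvector v of λ).

  λ = 3: largest Jordan block has size 3, contributing (x − 3)^3

So m_A(x) = (x - 3)^3 = x^3 - 9*x^2 + 27*x - 27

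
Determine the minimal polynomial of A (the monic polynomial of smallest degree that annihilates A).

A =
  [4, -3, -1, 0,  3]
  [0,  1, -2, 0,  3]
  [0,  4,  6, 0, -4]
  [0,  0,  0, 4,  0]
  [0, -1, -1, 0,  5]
x^3 - 12*x^2 + 48*x - 64

The characteristic polynomial is χ_A(x) = (x - 4)^5, so the eigenvalues are known. The minimal polynomial is
  m_A(x) = Π_λ (x − λ)^{k_λ}
where k_λ is the size of the *largest* Jordan block for λ (equivalently, the smallest k with (A − λI)^k v = 0 for every generalised eigenvector v of λ).

  λ = 4: largest Jordan block has size 3, contributing (x − 4)^3

So m_A(x) = (x - 4)^3 = x^3 - 12*x^2 + 48*x - 64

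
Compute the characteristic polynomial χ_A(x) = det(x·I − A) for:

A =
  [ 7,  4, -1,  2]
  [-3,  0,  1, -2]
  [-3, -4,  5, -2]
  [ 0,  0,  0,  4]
x^4 - 16*x^3 + 96*x^2 - 256*x + 256

Expanding det(x·I − A) (e.g. by cofactor expansion or by noting that A is similar to its Jordan form J, which has the same characteristic polynomial as A) gives
  χ_A(x) = x^4 - 16*x^3 + 96*x^2 - 256*x + 256
which factors as (x - 4)^4. The eigenvalues (with algebraic multiplicities) are λ = 4 with multiplicity 4.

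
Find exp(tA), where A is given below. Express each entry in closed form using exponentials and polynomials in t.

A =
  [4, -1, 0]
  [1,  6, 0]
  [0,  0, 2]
e^{tA} =
  [-t*exp(5*t) + exp(5*t), -t*exp(5*t), 0]
  [t*exp(5*t), t*exp(5*t) + exp(5*t), 0]
  [0, 0, exp(2*t)]

Strategy: write A = P · J · P⁻¹ where J is a Jordan canonical form, so e^{tA} = P · e^{tJ} · P⁻¹, and e^{tJ} can be computed block-by-block.

A has Jordan form
J =
  [2, 0, 0]
  [0, 5, 1]
  [0, 0, 5]
(up to reordering of blocks).

Per-block formulas:
  For a 1×1 block at λ = 2: exp(t · [2]) = [e^(2t)].
  For a 2×2 Jordan block J_2(5): exp(t · J_2(5)) = e^(5t)·(I + t·N), where N is the 2×2 nilpotent shift.

After assembling e^{tJ} and conjugating by P, we get:

e^{tA} =
  [-t*exp(5*t) + exp(5*t), -t*exp(5*t), 0]
  [t*exp(5*t), t*exp(5*t) + exp(5*t), 0]
  [0, 0, exp(2*t)]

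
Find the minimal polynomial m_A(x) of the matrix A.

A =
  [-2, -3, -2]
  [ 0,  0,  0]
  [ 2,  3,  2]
x^2

The characteristic polynomial is χ_A(x) = x^3, so the eigenvalues are known. The minimal polynomial is
  m_A(x) = Π_λ (x − λ)^{k_λ}
where k_λ is the size of the *largest* Jordan block for λ (equivalently, the smallest k with (A − λI)^k v = 0 for every generalised eigenvector v of λ).

  λ = 0: largest Jordan block has size 2, contributing (x − 0)^2

So m_A(x) = x^2 = x^2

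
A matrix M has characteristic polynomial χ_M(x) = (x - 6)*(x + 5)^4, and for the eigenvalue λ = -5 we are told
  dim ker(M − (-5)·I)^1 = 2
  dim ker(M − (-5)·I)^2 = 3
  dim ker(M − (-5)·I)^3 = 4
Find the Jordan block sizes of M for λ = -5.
Block sizes for λ = -5: [3, 1]

From the dimensions of kernels of powers, the number of Jordan blocks of size at least j is d_j − d_{j−1} where d_j = dim ker(N^j) (with d_0 = 0). Computing the differences gives [2, 1, 1].
The number of blocks of size exactly k is (#blocks of size ≥ k) − (#blocks of size ≥ k + 1), so the partition is: 1 block(s) of size 1, 1 block(s) of size 3.
In nonincreasing order the block sizes are [3, 1].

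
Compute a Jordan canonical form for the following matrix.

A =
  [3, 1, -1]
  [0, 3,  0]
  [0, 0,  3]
J_2(3) ⊕ J_1(3)

The characteristic polynomial is
  det(x·I − A) = x^3 - 9*x^2 + 27*x - 27 = (x - 3)^3

Eigenvalues and multiplicities (the geometric multiplicity of λ is n − rank(A − λI), which equals the number of Jordan blocks for λ):
  λ = 3: algebraic multiplicity = 3, geometric multiplicity = 2

Determining the block sizes for each eigenvalue:
  λ = 3: 2 blocks summing to 3 forces exactly one block of size 2 and the rest size 1 → block sizes [2, 1]

Assembling the blocks gives a Jordan form
J =
  [3, 1, 0]
  [0, 3, 0]
  [0, 0, 3]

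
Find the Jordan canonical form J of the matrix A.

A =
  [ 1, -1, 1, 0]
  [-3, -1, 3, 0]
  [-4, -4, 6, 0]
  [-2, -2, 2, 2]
J_2(2) ⊕ J_1(2) ⊕ J_1(2)

The characteristic polynomial is
  det(x·I − A) = x^4 - 8*x^3 + 24*x^2 - 32*x + 16 = (x - 2)^4

Eigenvalues and multiplicities (the geometric multiplicity of λ is n − rank(A − λI), which equals the number of Jordan blocks for λ):
  λ = 2: algebraic multiplicity = 4, geometric multiplicity = 3

Determining the block sizes for each eigenvalue:
  λ = 2: 3 blocks summing to 4 forces exactly one block of size 2 and the rest size 1 → block sizes [2, 1, 1]

Assembling the blocks gives a Jordan form
J =
  [2, 1, 0, 0]
  [0, 2, 0, 0]
  [0, 0, 2, 0]
  [0, 0, 0, 2]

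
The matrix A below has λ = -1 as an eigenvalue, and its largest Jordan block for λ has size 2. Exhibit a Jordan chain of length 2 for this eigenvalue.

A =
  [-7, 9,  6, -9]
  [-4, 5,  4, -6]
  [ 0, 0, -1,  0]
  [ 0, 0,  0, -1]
A Jordan chain for λ = -1 of length 2:
v_1 = (-6, -4, 0, 0)ᵀ
v_2 = (1, 0, 0, 0)ᵀ

Let N = A − (-1)·I. We want v_2 with N^2 v_2 = 0 but N^1 v_2 ≠ 0; then v_{j-1} := N · v_j for j = 2, …, 2.

Pick v_2 = (1, 0, 0, 0)ᵀ.
Then v_1 = N · v_2 = (-6, -4, 0, 0)ᵀ.

Sanity check: (A − (-1)·I) v_1 = (0, 0, 0, 0)ᵀ = 0. ✓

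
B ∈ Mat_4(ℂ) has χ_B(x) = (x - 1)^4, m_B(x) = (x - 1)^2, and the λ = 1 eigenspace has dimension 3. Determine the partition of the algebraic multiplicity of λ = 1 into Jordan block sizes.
Block sizes for λ = 1: [2, 1, 1]

Step 1 — from the characteristic polynomial, algebraic multiplicity of λ = 1 is 4. From dim ker(B − (1)·I) = 3, there are exactly 3 Jordan blocks for λ = 1.
Step 2 — from the minimal polynomial, the factor (x − 1)^2 tells us the largest block for λ = 1 has size 2.
Step 3 — with total size 4, 3 blocks, and largest block 2, the block sizes (in nonincreasing order) are [2, 1, 1].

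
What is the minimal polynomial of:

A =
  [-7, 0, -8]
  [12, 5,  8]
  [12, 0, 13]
x^2 - 6*x + 5

The characteristic polynomial is χ_A(x) = (x - 5)^2*(x - 1), so the eigenvalues are known. The minimal polynomial is
  m_A(x) = Π_λ (x − λ)^{k_λ}
where k_λ is the size of the *largest* Jordan block for λ (equivalently, the smallest k with (A − λI)^k v = 0 for every generalised eigenvector v of λ).

  λ = 1: largest Jordan block has size 1, contributing (x − 1)
  λ = 5: largest Jordan block has size 1, contributing (x − 5)

So m_A(x) = (x - 5)*(x - 1) = x^2 - 6*x + 5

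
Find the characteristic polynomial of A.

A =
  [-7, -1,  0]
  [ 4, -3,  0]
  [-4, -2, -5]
x^3 + 15*x^2 + 75*x + 125

Expanding det(x·I − A) (e.g. by cofactor expansion or by noting that A is similar to its Jordan form J, which has the same characteristic polynomial as A) gives
  χ_A(x) = x^3 + 15*x^2 + 75*x + 125
which factors as (x + 5)^3. The eigenvalues (with algebraic multiplicities) are λ = -5 with multiplicity 3.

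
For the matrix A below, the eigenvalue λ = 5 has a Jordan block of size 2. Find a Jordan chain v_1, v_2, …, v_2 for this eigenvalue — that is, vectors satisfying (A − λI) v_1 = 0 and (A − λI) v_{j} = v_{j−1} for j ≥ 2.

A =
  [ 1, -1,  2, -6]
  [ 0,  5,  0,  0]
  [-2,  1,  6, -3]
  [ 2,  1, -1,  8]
A Jordan chain for λ = 5 of length 2:
v_1 = (-4, 0, -2, 2)ᵀ
v_2 = (1, 0, 0, 0)ᵀ

Let N = A − (5)·I. We want v_2 with N^2 v_2 = 0 but N^1 v_2 ≠ 0; then v_{j-1} := N · v_j for j = 2, …, 2.

Pick v_2 = (1, 0, 0, 0)ᵀ.
Then v_1 = N · v_2 = (-4, 0, -2, 2)ᵀ.

Sanity check: (A − (5)·I) v_1 = (0, 0, 0, 0)ᵀ = 0. ✓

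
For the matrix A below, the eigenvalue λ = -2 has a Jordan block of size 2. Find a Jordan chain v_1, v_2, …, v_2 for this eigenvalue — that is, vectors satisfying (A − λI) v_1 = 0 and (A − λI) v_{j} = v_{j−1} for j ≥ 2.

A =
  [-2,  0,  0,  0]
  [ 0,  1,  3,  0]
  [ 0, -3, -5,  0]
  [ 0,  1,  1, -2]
A Jordan chain for λ = -2 of length 2:
v_1 = (0, 3, -3, 1)ᵀ
v_2 = (0, 1, 0, 0)ᵀ

Let N = A − (-2)·I. We want v_2 with N^2 v_2 = 0 but N^1 v_2 ≠ 0; then v_{j-1} := N · v_j for j = 2, …, 2.

Pick v_2 = (0, 1, 0, 0)ᵀ.
Then v_1 = N · v_2 = (0, 3, -3, 1)ᵀ.

Sanity check: (A − (-2)·I) v_1 = (0, 0, 0, 0)ᵀ = 0. ✓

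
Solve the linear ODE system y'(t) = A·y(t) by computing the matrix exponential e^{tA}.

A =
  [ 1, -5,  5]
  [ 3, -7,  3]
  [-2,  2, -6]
e^{tA} =
  [5*t*exp(-4*t) + exp(-4*t), -5*t*exp(-4*t), 5*t*exp(-4*t)]
  [3*t*exp(-4*t), -3*t*exp(-4*t) + exp(-4*t), 3*t*exp(-4*t)]
  [-2*t*exp(-4*t), 2*t*exp(-4*t), -2*t*exp(-4*t) + exp(-4*t)]

Strategy: write A = P · J · P⁻¹ where J is a Jordan canonical form, so e^{tA} = P · e^{tJ} · P⁻¹, and e^{tJ} can be computed block-by-block.

A has Jordan form
J =
  [-4,  1,  0]
  [ 0, -4,  0]
  [ 0,  0, -4]
(up to reordering of blocks).

Per-block formulas:
  For a 1×1 block at λ = -4: exp(t · [-4]) = [e^(-4t)].
  For a 2×2 Jordan block J_2(-4): exp(t · J_2(-4)) = e^(-4t)·(I + t·N), where N is the 2×2 nilpotent shift.

After assembling e^{tJ} and conjugating by P, we get:

e^{tA} =
  [5*t*exp(-4*t) + exp(-4*t), -5*t*exp(-4*t), 5*t*exp(-4*t)]
  [3*t*exp(-4*t), -3*t*exp(-4*t) + exp(-4*t), 3*t*exp(-4*t)]
  [-2*t*exp(-4*t), 2*t*exp(-4*t), -2*t*exp(-4*t) + exp(-4*t)]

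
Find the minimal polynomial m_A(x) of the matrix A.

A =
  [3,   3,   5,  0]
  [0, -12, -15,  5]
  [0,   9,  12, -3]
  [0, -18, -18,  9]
x^2 - 6*x + 9

The characteristic polynomial is χ_A(x) = (x - 3)^4, so the eigenvalues are known. The minimal polynomial is
  m_A(x) = Π_λ (x − λ)^{k_λ}
where k_λ is the size of the *largest* Jordan block for λ (equivalently, the smallest k with (A − λI)^k v = 0 for every generalised eigenvector v of λ).

  λ = 3: largest Jordan block has size 2, contributing (x − 3)^2

So m_A(x) = (x - 3)^2 = x^2 - 6*x + 9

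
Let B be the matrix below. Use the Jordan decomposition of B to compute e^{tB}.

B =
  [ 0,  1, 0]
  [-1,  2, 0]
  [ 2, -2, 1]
e^{tB} =
  [-t*exp(t) + exp(t), t*exp(t), 0]
  [-t*exp(t), t*exp(t) + exp(t), 0]
  [2*t*exp(t), -2*t*exp(t), exp(t)]

Strategy: write B = P · J · P⁻¹ where J is a Jordan canonical form, so e^{tB} = P · e^{tJ} · P⁻¹, and e^{tJ} can be computed block-by-block.

B has Jordan form
J =
  [1, 1, 0]
  [0, 1, 0]
  [0, 0, 1]
(up to reordering of blocks).

Per-block formulas:
  For a 2×2 Jordan block J_2(1): exp(t · J_2(1)) = e^(1t)·(I + t·N), where N is the 2×2 nilpotent shift.
  For a 1×1 block at λ = 1: exp(t · [1]) = [e^(1t)].

After assembling e^{tJ} and conjugating by P, we get:

e^{tB} =
  [-t*exp(t) + exp(t), t*exp(t), 0]
  [-t*exp(t), t*exp(t) + exp(t), 0]
  [2*t*exp(t), -2*t*exp(t), exp(t)]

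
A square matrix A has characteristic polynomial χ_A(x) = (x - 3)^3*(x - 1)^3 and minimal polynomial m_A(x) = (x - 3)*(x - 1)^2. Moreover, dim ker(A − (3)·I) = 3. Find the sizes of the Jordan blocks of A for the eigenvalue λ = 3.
Block sizes for λ = 3: [1, 1, 1]

Step 1 — from the characteristic polynomial, algebraic multiplicity of λ = 3 is 3. From dim ker(A − (3)·I) = 3, there are exactly 3 Jordan blocks for λ = 3.
Step 2 — from the minimal polynomial, the factor (x − 3) tells us the largest block for λ = 3 has size 1.
Step 3 — with total size 3, 3 blocks, and largest block 1, the block sizes (in nonincreasing order) are [1, 1, 1].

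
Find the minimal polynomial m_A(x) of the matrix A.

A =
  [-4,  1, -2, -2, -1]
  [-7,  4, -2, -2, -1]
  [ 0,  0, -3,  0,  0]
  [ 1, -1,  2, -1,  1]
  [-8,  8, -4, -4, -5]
x^3 + 3*x^2 - 9*x - 27

The characteristic polynomial is χ_A(x) = (x - 3)*(x + 3)^4, so the eigenvalues are known. The minimal polynomial is
  m_A(x) = Π_λ (x − λ)^{k_λ}
where k_λ is the size of the *largest* Jordan block for λ (equivalently, the smallest k with (A − λI)^k v = 0 for every generalised eigenvector v of λ).

  λ = -3: largest Jordan block has size 2, contributing (x + 3)^2
  λ = 3: largest Jordan block has size 1, contributing (x − 3)

So m_A(x) = (x - 3)*(x + 3)^2 = x^3 + 3*x^2 - 9*x - 27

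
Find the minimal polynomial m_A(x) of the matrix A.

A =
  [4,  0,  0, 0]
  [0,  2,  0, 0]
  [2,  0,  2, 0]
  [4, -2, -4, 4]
x^2 - 6*x + 8

The characteristic polynomial is χ_A(x) = (x - 4)^2*(x - 2)^2, so the eigenvalues are known. The minimal polynomial is
  m_A(x) = Π_λ (x − λ)^{k_λ}
where k_λ is the size of the *largest* Jordan block for λ (equivalently, the smallest k with (A − λI)^k v = 0 for every generalised eigenvector v of λ).

  λ = 2: largest Jordan block has size 1, contributing (x − 2)
  λ = 4: largest Jordan block has size 1, contributing (x − 4)

So m_A(x) = (x - 4)*(x - 2) = x^2 - 6*x + 8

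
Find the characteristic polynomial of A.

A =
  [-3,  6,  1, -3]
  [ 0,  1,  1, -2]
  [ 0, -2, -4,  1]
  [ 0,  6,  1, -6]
x^4 + 12*x^3 + 54*x^2 + 108*x + 81

Expanding det(x·I − A) (e.g. by cofactor expansion or by noting that A is similar to its Jordan form J, which has the same characteristic polynomial as A) gives
  χ_A(x) = x^4 + 12*x^3 + 54*x^2 + 108*x + 81
which factors as (x + 3)^4. The eigenvalues (with algebraic multiplicities) are λ = -3 with multiplicity 4.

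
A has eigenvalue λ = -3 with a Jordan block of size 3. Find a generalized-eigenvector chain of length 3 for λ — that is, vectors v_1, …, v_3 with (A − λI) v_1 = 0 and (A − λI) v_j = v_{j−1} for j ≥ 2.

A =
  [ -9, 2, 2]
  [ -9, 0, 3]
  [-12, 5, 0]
A Jordan chain for λ = -3 of length 3:
v_1 = (-6, -9, -9)ᵀ
v_2 = (-6, -9, -12)ᵀ
v_3 = (1, 0, 0)ᵀ

Let N = A − (-3)·I. We want v_3 with N^3 v_3 = 0 but N^2 v_3 ≠ 0; then v_{j-1} := N · v_j for j = 3, …, 2.

Pick v_3 = (1, 0, 0)ᵀ.
Then v_2 = N · v_3 = (-6, -9, -12)ᵀ.
Then v_1 = N · v_2 = (-6, -9, -9)ᵀ.

Sanity check: (A − (-3)·I) v_1 = (0, 0, 0)ᵀ = 0. ✓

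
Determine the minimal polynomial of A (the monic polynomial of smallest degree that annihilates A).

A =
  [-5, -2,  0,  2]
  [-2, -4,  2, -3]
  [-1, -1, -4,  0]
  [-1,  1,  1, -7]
x^3 + 15*x^2 + 75*x + 125

The characteristic polynomial is χ_A(x) = (x + 5)^4, so the eigenvalues are known. The minimal polynomial is
  m_A(x) = Π_λ (x − λ)^{k_λ}
where k_λ is the size of the *largest* Jordan block for λ (equivalently, the smallest k with (A − λI)^k v = 0 for every generalised eigenvector v of λ).

  λ = -5: largest Jordan block has size 3, contributing (x + 5)^3

So m_A(x) = (x + 5)^3 = x^3 + 15*x^2 + 75*x + 125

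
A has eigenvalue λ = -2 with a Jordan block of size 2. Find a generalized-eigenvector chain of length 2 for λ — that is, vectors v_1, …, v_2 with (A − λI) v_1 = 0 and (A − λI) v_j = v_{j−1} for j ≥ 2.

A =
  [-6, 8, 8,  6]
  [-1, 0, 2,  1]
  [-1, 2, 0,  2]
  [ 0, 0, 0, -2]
A Jordan chain for λ = -2 of length 2:
v_1 = (-4, -1, -1, 0)ᵀ
v_2 = (1, 0, 0, 0)ᵀ

Let N = A − (-2)·I. We want v_2 with N^2 v_2 = 0 but N^1 v_2 ≠ 0; then v_{j-1} := N · v_j for j = 2, …, 2.

Pick v_2 = (1, 0, 0, 0)ᵀ.
Then v_1 = N · v_2 = (-4, -1, -1, 0)ᵀ.

Sanity check: (A − (-2)·I) v_1 = (0, 0, 0, 0)ᵀ = 0. ✓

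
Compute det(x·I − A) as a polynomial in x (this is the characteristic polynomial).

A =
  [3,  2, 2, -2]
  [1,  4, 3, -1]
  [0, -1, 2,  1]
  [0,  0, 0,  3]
x^4 - 12*x^3 + 54*x^2 - 108*x + 81

Expanding det(x·I − A) (e.g. by cofactor expansion or by noting that A is similar to its Jordan form J, which has the same characteristic polynomial as A) gives
  χ_A(x) = x^4 - 12*x^3 + 54*x^2 - 108*x + 81
which factors as (x - 3)^4. The eigenvalues (with algebraic multiplicities) are λ = 3 with multiplicity 4.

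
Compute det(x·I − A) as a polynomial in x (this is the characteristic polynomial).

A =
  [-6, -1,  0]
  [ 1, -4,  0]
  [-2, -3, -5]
x^3 + 15*x^2 + 75*x + 125

Expanding det(x·I − A) (e.g. by cofactor expansion or by noting that A is similar to its Jordan form J, which has the same characteristic polynomial as A) gives
  χ_A(x) = x^3 + 15*x^2 + 75*x + 125
which factors as (x + 5)^3. The eigenvalues (with algebraic multiplicities) are λ = -5 with multiplicity 3.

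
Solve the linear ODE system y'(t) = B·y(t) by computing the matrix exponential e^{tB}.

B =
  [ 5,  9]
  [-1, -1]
e^{tB} =
  [3*t*exp(2*t) + exp(2*t), 9*t*exp(2*t)]
  [-t*exp(2*t), -3*t*exp(2*t) + exp(2*t)]

Strategy: write B = P · J · P⁻¹ where J is a Jordan canonical form, so e^{tB} = P · e^{tJ} · P⁻¹, and e^{tJ} can be computed block-by-block.

B has Jordan form
J =
  [2, 1]
  [0, 2]
(up to reordering of blocks).

Per-block formulas:
  For a 2×2 Jordan block J_2(2): exp(t · J_2(2)) = e^(2t)·(I + t·N), where N is the 2×2 nilpotent shift.

After assembling e^{tJ} and conjugating by P, we get:

e^{tB} =
  [3*t*exp(2*t) + exp(2*t), 9*t*exp(2*t)]
  [-t*exp(2*t), -3*t*exp(2*t) + exp(2*t)]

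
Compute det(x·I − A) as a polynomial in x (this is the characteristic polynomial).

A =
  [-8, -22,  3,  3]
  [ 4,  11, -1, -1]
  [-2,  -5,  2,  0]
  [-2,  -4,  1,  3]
x^4 - 8*x^3 + 24*x^2 - 32*x + 16

Expanding det(x·I − A) (e.g. by cofactor expansion or by noting that A is similar to its Jordan form J, which has the same characteristic polynomial as A) gives
  χ_A(x) = x^4 - 8*x^3 + 24*x^2 - 32*x + 16
which factors as (x - 2)^4. The eigenvalues (with algebraic multiplicities) are λ = 2 with multiplicity 4.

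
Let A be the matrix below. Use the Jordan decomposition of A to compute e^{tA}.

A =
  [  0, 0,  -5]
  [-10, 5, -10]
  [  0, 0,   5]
e^{tA} =
  [1, 0, 1 - exp(5*t)]
  [2 - 2*exp(5*t), exp(5*t), 2 - 2*exp(5*t)]
  [0, 0, exp(5*t)]

Strategy: write A = P · J · P⁻¹ where J is a Jordan canonical form, so e^{tA} = P · e^{tJ} · P⁻¹, and e^{tJ} can be computed block-by-block.

A has Jordan form
J =
  [0, 0, 0]
  [0, 5, 0]
  [0, 0, 5]
(up to reordering of blocks).

Per-block formulas:
  For a 1×1 block at λ = 5: exp(t · [5]) = [e^(5t)].
  For a 1×1 block at λ = 0: exp(t · [0]) = [e^(0t)].

After assembling e^{tJ} and conjugating by P, we get:

e^{tA} =
  [1, 0, 1 - exp(5*t)]
  [2 - 2*exp(5*t), exp(5*t), 2 - 2*exp(5*t)]
  [0, 0, exp(5*t)]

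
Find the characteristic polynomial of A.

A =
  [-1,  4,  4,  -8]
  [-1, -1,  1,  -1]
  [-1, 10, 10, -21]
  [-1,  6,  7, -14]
x^4 + 6*x^3 + 12*x^2 + 10*x + 3

Expanding det(x·I − A) (e.g. by cofactor expansion or by noting that A is similar to its Jordan form J, which has the same characteristic polynomial as A) gives
  χ_A(x) = x^4 + 6*x^3 + 12*x^2 + 10*x + 3
which factors as (x + 1)^3*(x + 3). The eigenvalues (with algebraic multiplicities) are λ = -3 with multiplicity 1, λ = -1 with multiplicity 3.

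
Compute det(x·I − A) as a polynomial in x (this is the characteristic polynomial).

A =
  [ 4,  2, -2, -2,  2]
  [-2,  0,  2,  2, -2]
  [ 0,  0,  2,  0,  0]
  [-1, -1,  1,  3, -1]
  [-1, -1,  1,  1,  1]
x^5 - 10*x^4 + 40*x^3 - 80*x^2 + 80*x - 32

Expanding det(x·I − A) (e.g. by cofactor expansion or by noting that A is similar to its Jordan form J, which has the same characteristic polynomial as A) gives
  χ_A(x) = x^5 - 10*x^4 + 40*x^3 - 80*x^2 + 80*x - 32
which factors as (x - 2)^5. The eigenvalues (with algebraic multiplicities) are λ = 2 with multiplicity 5.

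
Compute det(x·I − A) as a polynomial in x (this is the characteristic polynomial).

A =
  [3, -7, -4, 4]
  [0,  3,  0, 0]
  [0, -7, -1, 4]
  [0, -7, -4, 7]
x^4 - 12*x^3 + 54*x^2 - 108*x + 81

Expanding det(x·I − A) (e.g. by cofactor expansion or by noting that A is similar to its Jordan form J, which has the same characteristic polynomial as A) gives
  χ_A(x) = x^4 - 12*x^3 + 54*x^2 - 108*x + 81
which factors as (x - 3)^4. The eigenvalues (with algebraic multiplicities) are λ = 3 with multiplicity 4.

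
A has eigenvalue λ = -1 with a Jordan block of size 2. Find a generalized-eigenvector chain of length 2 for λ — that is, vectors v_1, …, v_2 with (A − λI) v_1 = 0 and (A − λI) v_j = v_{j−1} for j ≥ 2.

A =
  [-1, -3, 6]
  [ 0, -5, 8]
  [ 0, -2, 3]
A Jordan chain for λ = -1 of length 2:
v_1 = (-3, -4, -2)ᵀ
v_2 = (0, 1, 0)ᵀ

Let N = A − (-1)·I. We want v_2 with N^2 v_2 = 0 but N^1 v_2 ≠ 0; then v_{j-1} := N · v_j for j = 2, …, 2.

Pick v_2 = (0, 1, 0)ᵀ.
Then v_1 = N · v_2 = (-3, -4, -2)ᵀ.

Sanity check: (A − (-1)·I) v_1 = (0, 0, 0)ᵀ = 0. ✓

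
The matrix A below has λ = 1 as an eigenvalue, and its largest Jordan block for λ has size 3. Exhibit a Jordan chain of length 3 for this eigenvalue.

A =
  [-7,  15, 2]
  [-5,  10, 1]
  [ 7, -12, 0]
A Jordan chain for λ = 1 of length 3:
v_1 = (3, 2, -3)ᵀ
v_2 = (-8, -5, 7)ᵀ
v_3 = (1, 0, 0)ᵀ

Let N = A − (1)·I. We want v_3 with N^3 v_3 = 0 but N^2 v_3 ≠ 0; then v_{j-1} := N · v_j for j = 3, …, 2.

Pick v_3 = (1, 0, 0)ᵀ.
Then v_2 = N · v_3 = (-8, -5, 7)ᵀ.
Then v_1 = N · v_2 = (3, 2, -3)ᵀ.

Sanity check: (A − (1)·I) v_1 = (0, 0, 0)ᵀ = 0. ✓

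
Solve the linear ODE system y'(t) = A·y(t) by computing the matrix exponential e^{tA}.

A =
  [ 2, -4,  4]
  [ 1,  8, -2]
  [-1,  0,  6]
e^{tA} =
  [-exp(6*t) + 2*exp(4*t), -2*exp(6*t) + 2*exp(4*t), 2*exp(6*t) - 2*exp(4*t)]
  [t*exp(6*t), 2*t*exp(6*t) + exp(6*t), -2*t*exp(6*t)]
  [t*exp(6*t) - exp(6*t) + exp(4*t), 2*t*exp(6*t) - exp(6*t) + exp(4*t), -2*t*exp(6*t) + 2*exp(6*t) - exp(4*t)]

Strategy: write A = P · J · P⁻¹ where J is a Jordan canonical form, so e^{tA} = P · e^{tJ} · P⁻¹, and e^{tJ} can be computed block-by-block.

A has Jordan form
J =
  [4, 0, 0]
  [0, 6, 1]
  [0, 0, 6]
(up to reordering of blocks).

Per-block formulas:
  For a 1×1 block at λ = 4: exp(t · [4]) = [e^(4t)].
  For a 2×2 Jordan block J_2(6): exp(t · J_2(6)) = e^(6t)·(I + t·N), where N is the 2×2 nilpotent shift.

After assembling e^{tJ} and conjugating by P, we get:

e^{tA} =
  [-exp(6*t) + 2*exp(4*t), -2*exp(6*t) + 2*exp(4*t), 2*exp(6*t) - 2*exp(4*t)]
  [t*exp(6*t), 2*t*exp(6*t) + exp(6*t), -2*t*exp(6*t)]
  [t*exp(6*t) - exp(6*t) + exp(4*t), 2*t*exp(6*t) - exp(6*t) + exp(4*t), -2*t*exp(6*t) + 2*exp(6*t) - exp(4*t)]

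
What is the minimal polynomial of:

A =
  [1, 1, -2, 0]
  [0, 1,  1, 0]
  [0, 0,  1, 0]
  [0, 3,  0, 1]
x^3 - 3*x^2 + 3*x - 1

The characteristic polynomial is χ_A(x) = (x - 1)^4, so the eigenvalues are known. The minimal polynomial is
  m_A(x) = Π_λ (x − λ)^{k_λ}
where k_λ is the size of the *largest* Jordan block for λ (equivalently, the smallest k with (A − λI)^k v = 0 for every generalised eigenvector v of λ).

  λ = 1: largest Jordan block has size 3, contributing (x − 1)^3

So m_A(x) = (x - 1)^3 = x^3 - 3*x^2 + 3*x - 1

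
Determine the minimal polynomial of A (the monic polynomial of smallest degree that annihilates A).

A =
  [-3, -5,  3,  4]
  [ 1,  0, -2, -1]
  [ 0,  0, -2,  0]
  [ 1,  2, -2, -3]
x^3 + 6*x^2 + 12*x + 8

The characteristic polynomial is χ_A(x) = (x + 2)^4, so the eigenvalues are known. The minimal polynomial is
  m_A(x) = Π_λ (x − λ)^{k_λ}
where k_λ is the size of the *largest* Jordan block for λ (equivalently, the smallest k with (A − λI)^k v = 0 for every generalised eigenvector v of λ).

  λ = -2: largest Jordan block has size 3, contributing (x + 2)^3

So m_A(x) = (x + 2)^3 = x^3 + 6*x^2 + 12*x + 8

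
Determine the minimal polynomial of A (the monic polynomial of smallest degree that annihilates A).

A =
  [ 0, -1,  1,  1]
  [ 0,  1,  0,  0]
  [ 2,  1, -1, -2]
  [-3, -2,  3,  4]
x^2 - 2*x + 1

The characteristic polynomial is χ_A(x) = (x - 1)^4, so the eigenvalues are known. The minimal polynomial is
  m_A(x) = Π_λ (x − λ)^{k_λ}
where k_λ is the size of the *largest* Jordan block for λ (equivalently, the smallest k with (A − λI)^k v = 0 for every generalised eigenvector v of λ).

  λ = 1: largest Jordan block has size 2, contributing (x − 1)^2

So m_A(x) = (x - 1)^2 = x^2 - 2*x + 1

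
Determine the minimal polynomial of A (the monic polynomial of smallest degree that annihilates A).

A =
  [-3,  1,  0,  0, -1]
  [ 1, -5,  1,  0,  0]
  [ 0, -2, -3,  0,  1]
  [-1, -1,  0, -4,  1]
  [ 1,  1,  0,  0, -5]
x^3 + 12*x^2 + 48*x + 64

The characteristic polynomial is χ_A(x) = (x + 4)^5, so the eigenvalues are known. The minimal polynomial is
  m_A(x) = Π_λ (x − λ)^{k_λ}
where k_λ is the size of the *largest* Jordan block for λ (equivalently, the smallest k with (A − λI)^k v = 0 for every generalised eigenvector v of λ).

  λ = -4: largest Jordan block has size 3, contributing (x + 4)^3

So m_A(x) = (x + 4)^3 = x^3 + 12*x^2 + 48*x + 64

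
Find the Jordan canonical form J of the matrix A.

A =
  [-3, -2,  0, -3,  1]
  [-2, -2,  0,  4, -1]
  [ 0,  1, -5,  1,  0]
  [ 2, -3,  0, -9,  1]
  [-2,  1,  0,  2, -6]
J_2(-5) ⊕ J_2(-5) ⊕ J_1(-5)

The characteristic polynomial is
  det(x·I − A) = x^5 + 25*x^4 + 250*x^3 + 1250*x^2 + 3125*x + 3125 = (x + 5)^5

Eigenvalues and multiplicities (the geometric multiplicity of λ is n − rank(A − λI), which equals the number of Jordan blocks for λ):
  λ = -5: algebraic multiplicity = 5, geometric multiplicity = 3

Determining the block sizes for each eigenvalue:
  λ = -5: with am = 5 and gm = 3, the partition is not yet determined (e.g. several partitions of 5 into 3 parts exist). Let N = A − (-5)·I. Computing rank(N^1) = 2, rank(N^2) = 0; the number of blocks of size ≥ j is rank(N^{j−1}) − rank(N^j), giving [3, 2]. So we have 2 block(s) of size 2, 1 block(s) of size 1 → block sizes [2, 2, 1]

Assembling the blocks gives a Jordan form
J =
  [-5,  1,  0,  0,  0]
  [ 0, -5,  0,  0,  0]
  [ 0,  0, -5,  1,  0]
  [ 0,  0,  0, -5,  0]
  [ 0,  0,  0,  0, -5]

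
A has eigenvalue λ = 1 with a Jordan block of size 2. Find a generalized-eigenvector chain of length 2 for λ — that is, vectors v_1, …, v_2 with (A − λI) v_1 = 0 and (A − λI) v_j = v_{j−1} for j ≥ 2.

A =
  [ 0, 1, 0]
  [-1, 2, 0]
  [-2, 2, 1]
A Jordan chain for λ = 1 of length 2:
v_1 = (-1, -1, -2)ᵀ
v_2 = (1, 0, 0)ᵀ

Let N = A − (1)·I. We want v_2 with N^2 v_2 = 0 but N^1 v_2 ≠ 0; then v_{j-1} := N · v_j for j = 2, …, 2.

Pick v_2 = (1, 0, 0)ᵀ.
Then v_1 = N · v_2 = (-1, -1, -2)ᵀ.

Sanity check: (A − (1)·I) v_1 = (0, 0, 0)ᵀ = 0. ✓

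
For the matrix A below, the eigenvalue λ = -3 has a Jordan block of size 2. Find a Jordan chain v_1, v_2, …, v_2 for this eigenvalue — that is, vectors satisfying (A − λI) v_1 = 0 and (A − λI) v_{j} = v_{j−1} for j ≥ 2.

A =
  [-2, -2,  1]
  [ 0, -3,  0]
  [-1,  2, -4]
A Jordan chain for λ = -3 of length 2:
v_1 = (1, 0, -1)ᵀ
v_2 = (1, 0, 0)ᵀ

Let N = A − (-3)·I. We want v_2 with N^2 v_2 = 0 but N^1 v_2 ≠ 0; then v_{j-1} := N · v_j for j = 2, …, 2.

Pick v_2 = (1, 0, 0)ᵀ.
Then v_1 = N · v_2 = (1, 0, -1)ᵀ.

Sanity check: (A − (-3)·I) v_1 = (0, 0, 0)ᵀ = 0. ✓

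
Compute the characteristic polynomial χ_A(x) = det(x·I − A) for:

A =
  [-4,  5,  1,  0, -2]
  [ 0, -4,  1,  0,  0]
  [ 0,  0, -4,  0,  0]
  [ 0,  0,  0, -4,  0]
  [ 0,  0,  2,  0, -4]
x^5 + 20*x^4 + 160*x^3 + 640*x^2 + 1280*x + 1024

Expanding det(x·I − A) (e.g. by cofactor expansion or by noting that A is similar to its Jordan form J, which has the same characteristic polynomial as A) gives
  χ_A(x) = x^5 + 20*x^4 + 160*x^3 + 640*x^2 + 1280*x + 1024
which factors as (x + 4)^5. The eigenvalues (with algebraic multiplicities) are λ = -4 with multiplicity 5.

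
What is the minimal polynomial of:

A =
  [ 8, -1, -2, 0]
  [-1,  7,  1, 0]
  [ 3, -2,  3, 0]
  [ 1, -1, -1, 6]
x^3 - 18*x^2 + 108*x - 216

The characteristic polynomial is χ_A(x) = (x - 6)^4, so the eigenvalues are known. The minimal polynomial is
  m_A(x) = Π_λ (x − λ)^{k_λ}
where k_λ is the size of the *largest* Jordan block for λ (equivalently, the smallest k with (A − λI)^k v = 0 for every generalised eigenvector v of λ).

  λ = 6: largest Jordan block has size 3, contributing (x − 6)^3

So m_A(x) = (x - 6)^3 = x^3 - 18*x^2 + 108*x - 216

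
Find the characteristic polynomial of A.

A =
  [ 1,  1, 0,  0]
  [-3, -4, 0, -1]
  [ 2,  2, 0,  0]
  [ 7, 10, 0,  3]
x^4

Expanding det(x·I − A) (e.g. by cofactor expansion or by noting that A is similar to its Jordan form J, which has the same characteristic polynomial as A) gives
  χ_A(x) = x^4
which factors as x^4. The eigenvalues (with algebraic multiplicities) are λ = 0 with multiplicity 4.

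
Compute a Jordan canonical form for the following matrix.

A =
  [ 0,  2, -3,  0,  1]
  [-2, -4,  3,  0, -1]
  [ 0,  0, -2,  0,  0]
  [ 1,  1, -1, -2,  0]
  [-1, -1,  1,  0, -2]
J_3(-2) ⊕ J_1(-2) ⊕ J_1(-2)

The characteristic polynomial is
  det(x·I − A) = x^5 + 10*x^4 + 40*x^3 + 80*x^2 + 80*x + 32 = (x + 2)^5

Eigenvalues and multiplicities (the geometric multiplicity of λ is n − rank(A − λI), which equals the number of Jordan blocks for λ):
  λ = -2: algebraic multiplicity = 5, geometric multiplicity = 3

Determining the block sizes for each eigenvalue:
  λ = -2: with am = 5 and gm = 3, the partition is not yet determined (e.g. several partitions of 5 into 3 parts exist). Let N = A − (-2)·I. Computing rank(N^1) = 2, rank(N^2) = 1, rank(N^3) = 0; the number of blocks of size ≥ j is rank(N^{j−1}) − rank(N^j), giving [3, 1, 1]. So we have 1 block(s) of size 3, 2 block(s) of size 1 → block sizes [3, 1, 1]

Assembling the blocks gives a Jordan form
J =
  [-2,  1,  0,  0,  0]
  [ 0, -2,  1,  0,  0]
  [ 0,  0, -2,  0,  0]
  [ 0,  0,  0, -2,  0]
  [ 0,  0,  0,  0, -2]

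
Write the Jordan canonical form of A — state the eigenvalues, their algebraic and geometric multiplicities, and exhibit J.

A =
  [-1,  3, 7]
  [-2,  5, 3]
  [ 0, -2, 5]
J_3(3)

The characteristic polynomial is
  det(x·I − A) = x^3 - 9*x^2 + 27*x - 27 = (x - 3)^3

Eigenvalues and multiplicities (the geometric multiplicity of λ is n − rank(A − λI), which equals the number of Jordan blocks for λ):
  λ = 3: algebraic multiplicity = 3, geometric multiplicity = 1

Determining the block sizes for each eigenvalue:
  λ = 3: one block (gm = 1), so the single block has size am = 3 → block sizes [3]

Assembling the blocks gives a Jordan form
J =
  [3, 1, 0]
  [0, 3, 1]
  [0, 0, 3]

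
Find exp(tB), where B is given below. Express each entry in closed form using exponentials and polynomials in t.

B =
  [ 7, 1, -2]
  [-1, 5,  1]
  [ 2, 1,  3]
e^{tB} =
  [-t^2*exp(5*t)/2 + 2*t*exp(5*t) + exp(5*t), t*exp(5*t), t^2*exp(5*t)/2 - 2*t*exp(5*t)]
  [-t*exp(5*t), exp(5*t), t*exp(5*t)]
  [-t^2*exp(5*t)/2 + 2*t*exp(5*t), t*exp(5*t), t^2*exp(5*t)/2 - 2*t*exp(5*t) + exp(5*t)]

Strategy: write B = P · J · P⁻¹ where J is a Jordan canonical form, so e^{tB} = P · e^{tJ} · P⁻¹, and e^{tJ} can be computed block-by-block.

B has Jordan form
J =
  [5, 1, 0]
  [0, 5, 1]
  [0, 0, 5]
(up to reordering of blocks).

Per-block formulas:
  For a 3×3 Jordan block J_3(5): exp(t · J_3(5)) = e^(5t)·(I + t·N + (t^2/2)·N^2), where N is the 3×3 nilpotent shift.

After assembling e^{tJ} and conjugating by P, we get:

e^{tB} =
  [-t^2*exp(5*t)/2 + 2*t*exp(5*t) + exp(5*t), t*exp(5*t), t^2*exp(5*t)/2 - 2*t*exp(5*t)]
  [-t*exp(5*t), exp(5*t), t*exp(5*t)]
  [-t^2*exp(5*t)/2 + 2*t*exp(5*t), t*exp(5*t), t^2*exp(5*t)/2 - 2*t*exp(5*t) + exp(5*t)]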